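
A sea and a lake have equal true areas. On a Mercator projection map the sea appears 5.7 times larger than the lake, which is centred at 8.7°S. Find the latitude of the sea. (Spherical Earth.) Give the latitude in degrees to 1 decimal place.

Mercator areal scale is sec²φ, so apparent-area ratio = sec²φ₁ / sec²φ₂ = cos²φ₂ / cos²φ₁.
cos²φ₂ / cos²φ₁ = 5.7  ⇒  cos φ₁ = cos 8.7° / √5.7 = 0.9885/2.387 = 0.4140.
φ₁ = arccos(0.4140) ≈ 65.5°.

65.5°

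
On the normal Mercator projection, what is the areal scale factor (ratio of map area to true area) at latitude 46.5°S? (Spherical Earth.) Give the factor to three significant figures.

The Mercator projection is conformal; its linear scale factor is the same in every direction and equals sec φ = 1/cos φ.
Areal scale = k² = sec²φ = 1/cos²(46.5°) = 1/0.6884² = 2.110.

2.11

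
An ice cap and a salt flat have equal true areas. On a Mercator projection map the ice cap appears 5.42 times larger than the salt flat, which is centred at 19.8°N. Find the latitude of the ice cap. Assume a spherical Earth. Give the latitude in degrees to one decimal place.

On Mercator, (apparent₁)/(apparent₂) = sec²φ₁ / sec²φ₂ when true areas are equal.
cos²φ₂ / cos²φ₁ = 5.42  ⇒  cos φ₁ = cos 19.8° / √5.42 = 0.9409/2.328 = 0.4041.
φ₁ = arccos(0.4041) ≈ 66.2°.

66.2°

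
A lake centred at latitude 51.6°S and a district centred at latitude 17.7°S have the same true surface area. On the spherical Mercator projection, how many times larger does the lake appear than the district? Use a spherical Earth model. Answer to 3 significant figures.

2.35

On Mercator, area is exaggerated by sec²φ = 1/cos²φ.
At 51.6°: sec²(51.6°) = 1/0.6211² = 2.592.
At 17.7°: sec²(17.7°) = 1/0.9527² = 1.102.
Ratio = 2.592/1.102 = cos²(17.7°)/cos²(51.6°) ≈ 2.35.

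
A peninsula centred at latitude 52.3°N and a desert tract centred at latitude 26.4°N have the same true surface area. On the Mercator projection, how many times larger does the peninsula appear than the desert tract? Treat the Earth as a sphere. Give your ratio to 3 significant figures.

Mercator areal scale is sec²φ.
At 52.3°: sec²(52.3°) = 1/0.6115² = 2.674.
At 26.4°: sec²(26.4°) = 1/0.8957² = 1.246.
Ratio = 2.674/1.246 = cos²(26.4°)/cos²(52.3°) ≈ 2.15.

2.15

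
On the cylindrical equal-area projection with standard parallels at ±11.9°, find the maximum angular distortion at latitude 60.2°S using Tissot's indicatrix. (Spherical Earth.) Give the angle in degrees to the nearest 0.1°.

72.3°

Cylindrical equal-area (φ₀ = 11.9°): h = cos φ / cos 11.9° along meridians, k = cos 11.9° / cos φ along parallels; h·k = 1.
At 60.2°: h = 0.5079, k = 1.969; principal scales a = 1.969, b = 0.5079.
sin(ω/2) = (a − b)/(a + b) = 1.461/2.477 = 0.5899, so ω = 2 arcsin(0.5899) ≈ 72.3°.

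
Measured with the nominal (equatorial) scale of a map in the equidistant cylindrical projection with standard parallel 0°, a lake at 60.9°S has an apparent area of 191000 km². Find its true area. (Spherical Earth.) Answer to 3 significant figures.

92900 km²

In the plate carrée (x = Rλ, y = Rφ), meridians are true-scale (h = 1) and parallels are stretched by k = sec φ.
Areal scale = h·k = 1 × sec φ; at 60.9°, h = 1.000, k = 2.056, so h·k = 2.056.
True area = apparent / (areal scale) = 191000 / 2.056 ≈ 92900 km².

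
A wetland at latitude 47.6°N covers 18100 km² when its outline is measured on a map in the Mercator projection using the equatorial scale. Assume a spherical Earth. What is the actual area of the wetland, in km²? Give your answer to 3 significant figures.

8230 km²

The Mercator projection is conformal; its linear scale factor is the same in every direction and equals sec φ = 1/cos φ.
Areal scale = k² = sec²φ = 1/cos²(47.6°) = 1/0.6743² = 2.199.
True area = apparent / (areal scale) = 18100 / 2.199 ≈ 8230 km².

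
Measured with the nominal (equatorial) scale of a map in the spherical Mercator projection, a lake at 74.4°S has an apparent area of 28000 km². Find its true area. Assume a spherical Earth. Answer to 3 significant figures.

2020 km²

For Mercator, h = k = sec φ (a conformal cylindrical projection has a single point scale, 1/cos φ).
Areal scale = k² = sec²φ = 1/cos²(74.4°) = 1/0.2689² = 13.83.
True area = apparent / (areal scale) = 28000 / 13.83 ≈ 2020 km².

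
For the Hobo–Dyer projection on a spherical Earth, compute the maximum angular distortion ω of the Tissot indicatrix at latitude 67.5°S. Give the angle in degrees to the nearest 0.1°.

The Hobo–Dyer projection is cylindrical equal-area with φ₀ = 37.5°. A cylindrical equal-area projection with standard parallel φ₀ has meridian scale h = cos φ / cos φ₀ and parallel scale k = cos φ₀ / cos φ (so areas are preserved, h·k = 1).
At 67.5°: h = 0.4824, k = 2.073; principal scales a = 2.073, b = 0.4824.
sin(ω/2) = (a − b)/(a + b) = 1.591/2.555 = 0.6225, so ω = 2 arcsin(0.6225) ≈ 77.0°.

77.0°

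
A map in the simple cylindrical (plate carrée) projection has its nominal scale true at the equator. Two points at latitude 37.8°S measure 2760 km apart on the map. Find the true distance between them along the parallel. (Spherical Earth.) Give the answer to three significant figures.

In the plate carrée (x = Rλ, y = Rφ), meridians are true-scale (h = 1) and parallels are stretched by k = sec φ.
Along the parallel at 37.8°, map distances are exaggerated by k = sec 37.8° = 1.266.
True distance = 2760 / 1.266 = 2760 × cos 37.8° ≈ 2180 km.

2180 km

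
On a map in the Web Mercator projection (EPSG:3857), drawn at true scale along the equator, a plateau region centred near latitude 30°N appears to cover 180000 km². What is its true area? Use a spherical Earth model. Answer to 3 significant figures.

135000 km²

The Mercator projection is conformal; its linear scale factor is the same in every direction and equals sec φ = 1/cos φ.
Areal scale = k² = sec²φ = 1/cos²(30°) = 1/0.8660² = 1.333.
True area = apparent / (areal scale) = 180000 / 1.333 ≈ 135000 km².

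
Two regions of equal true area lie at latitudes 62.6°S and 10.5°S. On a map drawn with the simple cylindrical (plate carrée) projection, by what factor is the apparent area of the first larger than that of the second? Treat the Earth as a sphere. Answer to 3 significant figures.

2.14

Plate carrée maps x = Rλ, y = Rφ. The meridian scale is h = 1 and the parallel scale is k = 1/cos φ = sec φ.
Areal scale at 62.6°: h·k = 1.000 × 2.173 = 2.173.
Areal scale at 10.5°: h·k = 1.000 × 1.017 = 1.017.
Ratio = 2.173/1.017 ≈ 2.14.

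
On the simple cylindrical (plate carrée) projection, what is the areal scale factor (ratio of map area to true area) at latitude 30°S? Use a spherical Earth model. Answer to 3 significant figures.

For the equirectangular projection with φ₀ = 0 (plate carrée), h = 1 along meridians and k = sec φ along parallels.
Areal scale = h·k = 1 × sec φ; at 30°, h = 1.000, k = 1.155, so h·k = 1.155.

1.15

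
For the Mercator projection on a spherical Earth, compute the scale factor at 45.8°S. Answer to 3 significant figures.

1.43

The Mercator projection is conformal; its linear scale factor is the same in every direction and equals sec φ = 1/cos φ.
k = 1/cos 45.8° = 1/0.6972 = 1.434.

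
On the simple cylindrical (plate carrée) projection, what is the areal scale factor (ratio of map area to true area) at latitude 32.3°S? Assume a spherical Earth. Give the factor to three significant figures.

1.18

Plate carrée maps x = Rλ, y = Rφ. The meridian scale is h = 1 and the parallel scale is k = 1/cos φ = sec φ.
Areal scale = h·k = 1 × sec φ; at 32.3°, h = 1.000, k = 1.183, so h·k = 1.183.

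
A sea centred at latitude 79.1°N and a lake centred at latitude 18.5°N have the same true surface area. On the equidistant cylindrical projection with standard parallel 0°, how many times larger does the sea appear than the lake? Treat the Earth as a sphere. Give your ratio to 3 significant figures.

5.02

In the plate carrée (x = Rλ, y = Rφ), meridians are true-scale (h = 1) and parallels are stretched by k = sec φ.
Areal scale at 79.1°: h·k = 1.000 × 5.288 = 5.288.
Areal scale at 18.5°: h·k = 1.000 × 1.054 = 1.054.
Ratio = 5.288/1.054 ≈ 5.02.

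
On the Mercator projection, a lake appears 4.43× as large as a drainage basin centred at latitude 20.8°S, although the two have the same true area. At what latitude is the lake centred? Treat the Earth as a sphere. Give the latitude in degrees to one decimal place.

63.6°

On Mercator, (apparent₁)/(apparent₂) = sec²φ₁ / sec²φ₂ when true areas are equal.
cos²φ₂ / cos²φ₁ = 4.43  ⇒  cos φ₁ = cos 20.8° / √4.43 = 0.9348/2.105 = 0.4441.
φ₁ = arccos(0.4441) ≈ 63.6°.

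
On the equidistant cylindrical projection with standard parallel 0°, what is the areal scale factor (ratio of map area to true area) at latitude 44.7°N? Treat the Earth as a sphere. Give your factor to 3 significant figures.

1.41

In the plate carrée (x = Rλ, y = Rφ), meridians are true-scale (h = 1) and parallels are stretched by k = sec φ.
Areal scale = h·k = 1 × sec φ; at 44.7°, h = 1.000, k = 1.407, so h·k = 1.407.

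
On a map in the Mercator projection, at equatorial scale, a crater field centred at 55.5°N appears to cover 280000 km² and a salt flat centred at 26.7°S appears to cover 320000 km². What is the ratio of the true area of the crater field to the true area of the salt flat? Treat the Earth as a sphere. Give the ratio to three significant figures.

0.352

Since Mercator area scale is 1/cos²φ, the true area equals the apparent area multiplied by cos²φ.
True area of crater field: 280000 × cos²(55.5°) = 280000 × 0.3208 = 89830 km².
True area of salt flat: 320000 × cos²(26.7°) = 320000 × 0.7981 = 255400 km².
Ratio = 89830 / 255400 ≈ 0.352.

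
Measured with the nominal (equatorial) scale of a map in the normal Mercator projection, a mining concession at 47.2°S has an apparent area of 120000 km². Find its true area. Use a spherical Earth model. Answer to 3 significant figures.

55400 km²

For Mercator, h = k = sec φ (a conformal cylindrical projection has a single point scale, 1/cos φ).
Areal scale = k² = sec²φ = 1/cos²(47.2°) = 1/0.6794² = 2.166.
True area = apparent / (areal scale) = 120000 / 2.166 ≈ 55400 km².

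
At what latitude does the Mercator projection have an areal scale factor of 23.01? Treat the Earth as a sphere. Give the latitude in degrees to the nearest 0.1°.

78.0°

Mercator areal scale is sec²φ.
sec²φ = 23.01  ⇒  cos²φ = 0.04346  ⇒  cos φ = 0.2085.
φ = arccos(0.2085) ≈ 78.0°.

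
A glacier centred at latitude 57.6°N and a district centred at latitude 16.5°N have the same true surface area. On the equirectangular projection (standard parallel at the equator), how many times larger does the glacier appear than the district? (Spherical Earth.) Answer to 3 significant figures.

1.79

Plate carrée maps x = Rλ, y = Rφ. The meridian scale is h = 1 and the parallel scale is k = 1/cos φ = sec φ.
Areal scale at 57.6°: h·k = 1.000 × 1.866 = 1.866.
Areal scale at 16.5°: h·k = 1.000 × 1.043 = 1.043.
Ratio = 1.866/1.043 ≈ 1.79.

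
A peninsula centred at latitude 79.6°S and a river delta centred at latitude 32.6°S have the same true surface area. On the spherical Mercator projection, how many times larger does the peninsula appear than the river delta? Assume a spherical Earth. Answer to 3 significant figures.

Mercator is conformal with k = sec φ, so areal scale = k² = sec²φ.
At 79.6°: sec²(79.6°) = 1/0.1805² = 30.69.
At 32.6°: sec²(32.6°) = 1/0.8425² = 1.409.
Ratio = 30.69/1.409 = cos²(32.6°)/cos²(79.6°) ≈ 21.8.

21.8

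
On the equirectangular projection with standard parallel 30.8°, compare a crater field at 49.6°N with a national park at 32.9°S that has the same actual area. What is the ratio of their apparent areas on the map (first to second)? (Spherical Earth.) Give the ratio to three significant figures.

The equidistant cylindrical projection with φ₀ = 30.8° has h = 1 (meridians true) and k = cos φ₀ / cos φ along parallels.
Areal scale at 49.6°: h·k = 1.000 × 1.325 = 1.325.
Areal scale at 32.9°: h·k = 1.000 × 1.023 = 1.023.
Ratio = 1.325/1.023 ≈ 1.30.

1.30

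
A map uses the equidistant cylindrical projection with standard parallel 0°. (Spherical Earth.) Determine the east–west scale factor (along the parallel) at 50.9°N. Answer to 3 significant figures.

1.59

In the plate carrée (x = Rλ, y = Rφ), meridians are true-scale (h = 1) and parallels are stretched by k = sec φ.
k = 1/cos 50.9° = 1/0.6307 = 1.586.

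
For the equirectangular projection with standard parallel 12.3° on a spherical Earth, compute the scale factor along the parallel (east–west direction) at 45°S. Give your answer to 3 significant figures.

The equidistant cylindrical projection with φ₀ = 12.3° has h = 1 (meridians true) and k = cos φ₀ / cos φ along parallels.
k = cos 12.3° / cos 45° = 0.9770/0.7071 = 1.382.

1.38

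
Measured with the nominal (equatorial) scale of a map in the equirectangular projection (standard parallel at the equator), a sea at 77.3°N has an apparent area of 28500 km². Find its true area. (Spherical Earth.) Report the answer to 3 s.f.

6270 km²

For the equirectangular projection with φ₀ = 0 (plate carrée), h = 1 along meridians and k = sec φ along parallels.
Areal scale = h·k = 1 × sec φ; at 77.3°, h = 1.000, k = 4.549, so h·k = 4.549.
True area = apparent / (areal scale) = 28500 / 4.549 ≈ 6270 km².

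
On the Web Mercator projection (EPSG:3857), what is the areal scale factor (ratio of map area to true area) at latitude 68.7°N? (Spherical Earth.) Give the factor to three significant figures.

The Mercator projection is conformal; its linear scale factor is the same in every direction and equals sec φ = 1/cos φ.
Areal scale = k² = sec²φ = 1/cos²(68.7°) = 1/0.3633² = 7.579.

7.58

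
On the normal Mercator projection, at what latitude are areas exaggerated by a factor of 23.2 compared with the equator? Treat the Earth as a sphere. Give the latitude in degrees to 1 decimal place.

78.0°

Mercator areal scale is sec²φ.
sec²φ = 23.2  ⇒  cos²φ = 0.04310  ⇒  cos φ = 0.2076.
φ = arccos(0.2076) ≈ 78.0°.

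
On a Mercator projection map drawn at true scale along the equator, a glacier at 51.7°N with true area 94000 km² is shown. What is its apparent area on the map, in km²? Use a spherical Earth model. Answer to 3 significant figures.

Mercator is conformal, so the point scale is isotropic: h = k = sec φ = 1/cos φ.
Areal scale = k² = sec²φ = 1/cos²(51.7°) = 1/0.6198² = 2.603.
Apparent area = 94000 × 2.603 ≈ 245000 km².

245000 km²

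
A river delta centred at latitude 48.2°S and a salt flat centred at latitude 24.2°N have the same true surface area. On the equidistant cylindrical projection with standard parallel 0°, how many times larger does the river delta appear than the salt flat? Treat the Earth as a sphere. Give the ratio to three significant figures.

In the plate carrée (x = Rλ, y = Rφ), meridians are true-scale (h = 1) and parallels are stretched by k = sec φ.
Areal scale at 48.2°: h·k = 1.000 × 1.500 = 1.500.
Areal scale at 24.2°: h·k = 1.000 × 1.096 = 1.096.
Ratio = 1.500/1.096 ≈ 1.37.

1.37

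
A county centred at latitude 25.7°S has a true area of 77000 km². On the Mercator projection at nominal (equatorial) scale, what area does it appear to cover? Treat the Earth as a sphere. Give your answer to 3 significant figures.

94800 km²

Mercator is conformal, so the point scale is isotropic: h = k = sec φ = 1/cos φ.
Areal scale = k² = sec²φ = 1/cos²(25.7°) = 1/0.9011² = 1.232.
Apparent area = 77000 × 1.232 ≈ 94800 km².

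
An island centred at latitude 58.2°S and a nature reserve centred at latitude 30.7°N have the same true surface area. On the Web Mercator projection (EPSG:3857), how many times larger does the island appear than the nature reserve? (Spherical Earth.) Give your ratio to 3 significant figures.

Mercator areal scale is sec²φ.
At 58.2°: sec²(58.2°) = 1/0.5270² = 3.601.
At 30.7°: sec²(30.7°) = 1/0.8599² = 1.353.
Ratio = 3.601/1.353 = cos²(30.7°)/cos²(58.2°) ≈ 2.66.

2.66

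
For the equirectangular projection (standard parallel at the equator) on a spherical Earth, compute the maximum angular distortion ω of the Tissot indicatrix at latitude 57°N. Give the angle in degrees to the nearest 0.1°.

34.3°

In the plate carrée (x = Rλ, y = Rφ), meridians are true-scale (h = 1) and parallels are stretched by k = sec φ.
At 57°: h = 1.000, k = 1.836; principal scales a = 1.836, b = 1.000.
sin(ω/2) = (a − b)/(a + b) = 0.8361/2.836 = 0.2948, so ω = 2 arcsin(0.2948) ≈ 34.3°.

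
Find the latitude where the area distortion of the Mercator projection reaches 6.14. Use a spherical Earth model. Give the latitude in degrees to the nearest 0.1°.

66.2°

Mercator areal scale is sec²φ.
sec²φ = 6.14  ⇒  cos²φ = 0.1629  ⇒  cos φ = 0.4036.
φ = arccos(0.4036) ≈ 66.2°.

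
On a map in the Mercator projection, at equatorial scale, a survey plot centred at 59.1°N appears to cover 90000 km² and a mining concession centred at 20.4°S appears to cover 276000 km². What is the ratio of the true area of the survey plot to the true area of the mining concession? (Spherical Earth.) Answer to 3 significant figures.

Since Mercator area scale is 1/cos²φ, the true area equals the apparent area multiplied by cos²φ.
True area of survey plot: 90000 × cos²(59.1°) = 90000 × 0.2637 = 23740 km².
True area of mining concession: 276000 × cos²(20.4°) = 276000 × 0.8785 = 242500 km².
Ratio = 23740 / 242500 ≈ 0.0979.

0.0979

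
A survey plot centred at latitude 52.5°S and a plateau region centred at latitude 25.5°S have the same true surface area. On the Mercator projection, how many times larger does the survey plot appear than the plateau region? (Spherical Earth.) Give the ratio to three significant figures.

2.20

On Mercator, area is exaggerated by sec²φ = 1/cos²φ.
At 52.5°: sec²(52.5°) = 1/0.6088² = 2.698.
At 25.5°: sec²(25.5°) = 1/0.9026² = 1.228.
Ratio = 2.698/1.228 = cos²(25.5°)/cos²(52.5°) ≈ 2.20.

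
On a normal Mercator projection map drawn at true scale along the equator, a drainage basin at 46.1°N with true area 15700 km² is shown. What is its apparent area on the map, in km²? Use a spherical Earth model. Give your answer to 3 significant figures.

32700 km²

Mercator is conformal, so the point scale is isotropic: h = k = sec φ = 1/cos φ.
Areal scale = k² = sec²φ = 1/cos²(46.1°) = 1/0.6934² = 2.080.
Apparent area = 15700 × 2.080 ≈ 32700 km².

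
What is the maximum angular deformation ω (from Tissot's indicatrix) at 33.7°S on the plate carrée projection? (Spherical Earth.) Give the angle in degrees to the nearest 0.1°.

10.5°

For the equirectangular projection with φ₀ = 0 (plate carrée), h = 1 along meridians and k = sec φ along parallels.
At 33.7°: h = 1.000, k = 1.202; principal scales a = 1.202, b = 1.000.
sin(ω/2) = (a − b)/(a + b) = 0.2020/2.202 = 0.09173, so ω = 2 arcsin(0.09173) ≈ 10.5°.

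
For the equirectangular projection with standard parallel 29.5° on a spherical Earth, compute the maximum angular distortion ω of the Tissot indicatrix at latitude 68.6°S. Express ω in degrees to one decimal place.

48.3°

In the equirectangular projection with standard parallel φ₀ = 29.5° (x = Rλ cos φ₀, y = Rφ), meridians are true-scale (h = 1) and the parallel scale is k = cos φ₀ / cos φ.
At 68.6°: h = 1.000, k = 2.385; principal scales a = 2.385, b = 1.000.
sin(ω/2) = (a − b)/(a + b) = 1.385/3.385 = 0.4092, so ω = 2 arcsin(0.4092) ≈ 48.3°.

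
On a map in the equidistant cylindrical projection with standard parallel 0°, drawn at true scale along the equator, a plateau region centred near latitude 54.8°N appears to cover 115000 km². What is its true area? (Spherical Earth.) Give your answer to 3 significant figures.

66300 km²

Plate carrée maps x = Rλ, y = Rφ. The meridian scale is h = 1 and the parallel scale is k = 1/cos φ = sec φ.
Areal scale = h·k = 1 × sec φ; at 54.8°, h = 1.000, k = 1.735, so h·k = 1.735.
True area = apparent / (areal scale) = 115000 / 1.735 ≈ 66300 km².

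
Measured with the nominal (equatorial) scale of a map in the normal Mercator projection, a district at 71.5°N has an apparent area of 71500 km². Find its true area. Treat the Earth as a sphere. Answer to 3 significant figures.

Mercator is conformal, so the point scale is isotropic: h = k = sec φ = 1/cos φ.
Areal scale = k² = sec²φ = 1/cos²(71.5°) = 1/0.3173² = 9.932.
True area = apparent / (areal scale) = 71500 / 9.932 ≈ 7200 km².

7200 km²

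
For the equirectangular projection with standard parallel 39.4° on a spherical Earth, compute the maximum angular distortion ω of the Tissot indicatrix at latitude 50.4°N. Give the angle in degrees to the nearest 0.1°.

11.0°

With standard parallel φ₀ = 39.4°, the equirectangular projection gives x = Rλ cos φ₀, y = Rφ, so h = 1 and k = cos 39.4° / cos φ.
At 50.4°: h = 1.000, k = 1.212; principal scales a = 1.212, b = 1.000.
sin(ω/2) = (a − b)/(a + b) = 0.2123/2.212 = 0.09595, so ω = 2 arcsin(0.09595) ≈ 11.0°.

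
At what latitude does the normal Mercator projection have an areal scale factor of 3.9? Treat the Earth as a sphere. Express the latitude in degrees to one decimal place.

59.6°

Mercator areal scale is sec²φ.
sec²φ = 3.9  ⇒  cos²φ = 0.2564  ⇒  cos φ = 0.5064.
φ = arccos(0.5064) ≈ 59.6°.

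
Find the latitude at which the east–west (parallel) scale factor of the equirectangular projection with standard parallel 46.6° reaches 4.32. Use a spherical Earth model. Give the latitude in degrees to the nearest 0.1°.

80.8°

In the equirectangular projection with standard parallel φ₀ = 46.6° (x = Rλ cos φ₀, y = Rφ), meridians are true-scale (h = 1) and the parallel scale is k = cos φ₀ / cos φ.
k = cos φ₀ / cos φ = 4.32  ⇒  cos φ = cos 46.6° / 4.32 = 0.1590.
φ = arccos(0.1590) ≈ 80.8°.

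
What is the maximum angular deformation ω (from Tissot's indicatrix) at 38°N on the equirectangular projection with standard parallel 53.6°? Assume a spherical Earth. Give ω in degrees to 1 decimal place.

16.2°

With standard parallel φ₀ = 53.6°, the equirectangular projection gives x = Rλ cos φ₀, y = Rφ, so h = 1 and k = cos 53.6° / cos φ.
At 38°: h = 1.000, k = 0.7531; principal scales a = 1.000, b = 0.7531.
sin(ω/2) = (a − b)/(a + b) = 0.2469/1.753 = 0.1409, so ω = 2 arcsin(0.1409) ≈ 16.2°.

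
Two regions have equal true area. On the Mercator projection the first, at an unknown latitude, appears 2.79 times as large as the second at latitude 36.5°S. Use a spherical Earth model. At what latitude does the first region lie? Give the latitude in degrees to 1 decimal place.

61.2°

Mercator areal scale is sec²φ, so apparent-area ratio = sec²φ₁ / sec²φ₂ = cos²φ₂ / cos²φ₁.
cos²φ₂ / cos²φ₁ = 2.79  ⇒  cos φ₁ = cos 36.5° / √2.79 = 0.8039/1.670 = 0.4813.
φ₁ = arccos(0.4813) ≈ 61.2°.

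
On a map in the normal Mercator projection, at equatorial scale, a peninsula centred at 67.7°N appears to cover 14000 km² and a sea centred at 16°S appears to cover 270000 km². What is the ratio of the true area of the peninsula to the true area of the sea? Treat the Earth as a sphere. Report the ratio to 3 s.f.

0.00808

Since Mercator area scale is 1/cos²φ, the true area equals the apparent area multiplied by cos²φ.
True area of peninsula: 14000 × cos²(67.7°) = 14000 × 0.1440 = 2016 km².
True area of sea: 270000 × cos²(16°) = 270000 × 0.9240 = 249500 km².
Ratio = 2016 / 249500 ≈ 0.00808.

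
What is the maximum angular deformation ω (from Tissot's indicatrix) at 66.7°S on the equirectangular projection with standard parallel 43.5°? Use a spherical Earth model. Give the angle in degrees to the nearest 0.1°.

With standard parallel φ₀ = 43.5°, the equirectangular projection gives x = Rλ cos φ₀, y = Rφ, so h = 1 and k = cos 43.5° / cos φ.
At 66.7°: h = 1.000, k = 1.834; principal scales a = 1.834, b = 1.000.
sin(ω/2) = (a − b)/(a + b) = 0.8339/2.834 = 0.2942, so ω = 2 arcsin(0.2942) ≈ 34.2°.

34.2°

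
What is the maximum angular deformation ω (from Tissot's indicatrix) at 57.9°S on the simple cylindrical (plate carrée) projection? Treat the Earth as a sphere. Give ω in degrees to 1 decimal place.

Plate carrée maps x = Rλ, y = Rφ. The meridian scale is h = 1 and the parallel scale is k = 1/cos φ = sec φ.
At 57.9°: h = 1.000, k = 1.882; principal scales a = 1.882, b = 1.000.
sin(ω/2) = (a − b)/(a + b) = 0.8818/2.882 = 0.3060, so ω = 2 arcsin(0.3060) ≈ 35.6°.

35.6°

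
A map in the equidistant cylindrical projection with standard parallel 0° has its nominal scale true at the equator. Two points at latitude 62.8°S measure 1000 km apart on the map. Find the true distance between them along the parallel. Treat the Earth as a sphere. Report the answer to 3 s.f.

457 km

Plate carrée maps x = Rλ, y = Rφ. The meridian scale is h = 1 and the parallel scale is k = 1/cos φ = sec φ.
Along the parallel at 62.8°, map distances are exaggerated by k = sec 62.8° = 2.188.
True distance = 1000 / 2.188 = 1000 × cos 62.8° ≈ 457 km.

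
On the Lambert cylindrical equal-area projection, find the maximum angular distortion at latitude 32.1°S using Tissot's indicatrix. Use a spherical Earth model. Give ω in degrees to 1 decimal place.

18.9°

The Lambert cylindrical equal-area projection is the cylindrical equal-area projection with its standard parallel at the equator (φ₀ = 0). A cylindrical equal-area projection with standard parallel φ₀ has meridian scale h = cos φ / cos φ₀ and parallel scale k = cos φ₀ / cos φ (so areas are preserved, h·k = 1).
At 32.1°: h = 0.8471, k = 1.180; principal scales a = 1.180, b = 0.8471.
sin(ω/2) = (a − b)/(a + b) = 0.3333/2.028 = 0.1644, so ω = 2 arcsin(0.1644) ≈ 18.9°.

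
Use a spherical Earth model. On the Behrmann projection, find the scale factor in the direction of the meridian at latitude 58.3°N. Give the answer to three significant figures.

The Behrmann projection is cylindrical equal-area with φ₀ = 30°. Cylindrical equal-area (φ₀ = 30°): h = cos φ / cos 30° along meridians, k = cos 30° / cos φ along parallels; h·k = 1.
h = cos 58.3° / cos 30° = 0.5255/0.8660 = 0.6068.

0.607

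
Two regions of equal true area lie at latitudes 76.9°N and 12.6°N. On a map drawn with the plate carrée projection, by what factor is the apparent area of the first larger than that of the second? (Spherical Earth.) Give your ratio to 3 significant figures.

In the plate carrée (x = Rλ, y = Rφ), meridians are true-scale (h = 1) and parallels are stretched by k = sec φ.
Areal scale at 76.9°: h·k = 1.000 × 4.412 = 4.412.
Areal scale at 12.6°: h·k = 1.000 × 1.025 = 1.025.
Ratio = 4.412/1.025 ≈ 4.31.

4.31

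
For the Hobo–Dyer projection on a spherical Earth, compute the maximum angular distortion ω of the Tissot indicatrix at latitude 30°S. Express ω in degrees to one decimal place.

The Hobo–Dyer projection is cylindrical equal-area with φ₀ = 37.5°. For cylindrical equal-area with standard parallel φ₀, h = cos φ / cos φ₀ and k = cos φ₀ / cos φ, so h·k = 1.
At 30°: h = 1.092, k = 0.9161; principal scales a = 1.092, b = 0.9161.
sin(ω/2) = (a − b)/(a + b) = 0.1755/2.008 = 0.08742, so ω = 2 arcsin(0.08742) ≈ 10.0°.

10.0°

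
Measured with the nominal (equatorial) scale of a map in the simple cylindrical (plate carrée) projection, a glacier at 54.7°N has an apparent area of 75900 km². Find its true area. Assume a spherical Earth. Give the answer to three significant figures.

43900 km²

For the equirectangular projection with φ₀ = 0 (plate carrée), h = 1 along meridians and k = sec φ along parallels.
Areal scale = h·k = 1 × sec φ; at 54.7°, h = 1.000, k = 1.731, so h·k = 1.731.
True area = apparent / (areal scale) = 75900 / 1.731 ≈ 43900 km².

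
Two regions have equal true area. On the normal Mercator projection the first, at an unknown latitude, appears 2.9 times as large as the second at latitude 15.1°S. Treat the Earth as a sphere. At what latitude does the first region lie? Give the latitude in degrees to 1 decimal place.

55.5°

Mercator areal scale is sec²φ, so apparent-area ratio = sec²φ₁ / sec²φ₂ = cos²φ₂ / cos²φ₁.
cos²φ₂ / cos²φ₁ = 2.9  ⇒  cos φ₁ = cos 15.1° / √2.9 = 0.9655/1.703 = 0.5669.
φ₁ = arccos(0.5669) ≈ 55.5°.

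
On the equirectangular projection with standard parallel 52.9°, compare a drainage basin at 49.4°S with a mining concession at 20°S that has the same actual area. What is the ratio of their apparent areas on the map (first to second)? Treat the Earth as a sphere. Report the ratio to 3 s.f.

In the equirectangular projection with standard parallel φ₀ = 52.9° (x = Rλ cos φ₀, y = Rφ), meridians are true-scale (h = 1) and the parallel scale is k = cos φ₀ / cos φ.
Areal scale at 49.4°: h·k = 1.000 × 0.9269 = 0.9269.
Areal scale at 20°: h·k = 1.000 × 0.6419 = 0.6419.
Ratio = 0.9269/0.6419 ≈ 1.44.

1.44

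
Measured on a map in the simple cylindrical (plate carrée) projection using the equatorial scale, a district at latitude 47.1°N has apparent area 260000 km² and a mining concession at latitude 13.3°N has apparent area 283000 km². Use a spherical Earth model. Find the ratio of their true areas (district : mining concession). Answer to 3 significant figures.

On the plate carrée, areal scale = h·k = 1 × sec φ, so true area = apparent × cos φ.
True area of district: 260000 × cos(47.1°) = 260000 × 0.6807 = 177000 km².
True area of mining concession: 283000 × cos(13.3°) = 283000 × 0.9732 = 275400 km².
Ratio = 177000 / 275400 ≈ 0.643.

0.643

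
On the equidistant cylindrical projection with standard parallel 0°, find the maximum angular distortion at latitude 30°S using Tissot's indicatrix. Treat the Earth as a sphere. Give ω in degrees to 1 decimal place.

8.2°

Plate carrée maps x = Rλ, y = Rφ. The meridian scale is h = 1 and the parallel scale is k = 1/cos φ = sec φ.
At 30°: h = 1.000, k = 1.155; principal scales a = 1.155, b = 1.000.
sin(ω/2) = (a − b)/(a + b) = 0.1547/2.155 = 0.07180, so ω = 2 arcsin(0.07180) ≈ 8.2°.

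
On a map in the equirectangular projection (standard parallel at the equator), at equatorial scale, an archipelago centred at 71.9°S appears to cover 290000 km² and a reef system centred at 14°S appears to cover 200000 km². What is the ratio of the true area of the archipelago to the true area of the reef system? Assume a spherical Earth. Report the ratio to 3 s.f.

Plate carrée has h = 1 and k = sec φ, giving areal scale sec φ; true area = (apparent area) · cos φ.
True area of archipelago: 290000 × cos(71.9°) = 290000 × 0.3107 = 90100 km².
True area of reef system: 200000 × cos(14°) = 200000 × 0.9703 = 194100 km².
Ratio = 90100 / 194100 ≈ 0.464.

0.464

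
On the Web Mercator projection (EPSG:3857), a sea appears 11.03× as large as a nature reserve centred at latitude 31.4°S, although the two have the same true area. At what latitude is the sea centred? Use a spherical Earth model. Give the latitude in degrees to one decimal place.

75.1°

On Mercator, (apparent₁)/(apparent₂) = sec²φ₁ / sec²φ₂ when true areas are equal.
cos²φ₂ / cos²φ₁ = 11.03  ⇒  cos φ₁ = cos 31.4° / √11.03 = 0.8536/3.321 = 0.2570.
φ₁ = arccos(0.2570) ≈ 75.1°.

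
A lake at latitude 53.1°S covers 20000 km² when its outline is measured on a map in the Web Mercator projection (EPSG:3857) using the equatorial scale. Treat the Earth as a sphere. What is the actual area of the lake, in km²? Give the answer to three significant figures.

7210 km²

Mercator is conformal, so the point scale is isotropic: h = k = sec φ = 1/cos φ.
Areal scale = k² = sec²φ = 1/cos²(53.1°) = 1/0.6004² = 2.774.
True area = apparent / (areal scale) = 20000 / 2.774 ≈ 7210 km².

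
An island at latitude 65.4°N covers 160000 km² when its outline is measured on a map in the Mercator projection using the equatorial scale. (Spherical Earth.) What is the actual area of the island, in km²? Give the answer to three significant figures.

The Mercator projection is conformal; its linear scale factor is the same in every direction and equals sec φ = 1/cos φ.
Areal scale = k² = sec²φ = 1/cos²(65.4°) = 1/0.4163² = 5.771.
True area = apparent / (areal scale) = 160000 / 5.771 ≈ 27700 km².

27700 km²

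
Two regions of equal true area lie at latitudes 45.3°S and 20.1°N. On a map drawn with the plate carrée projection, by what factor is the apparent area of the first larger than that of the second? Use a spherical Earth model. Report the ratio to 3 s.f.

In the plate carrée (x = Rλ, y = Rφ), meridians are true-scale (h = 1) and parallels are stretched by k = sec φ.
Areal scale at 45.3°: h·k = 1.000 × 1.422 = 1.422.
Areal scale at 20.1°: h·k = 1.000 × 1.065 = 1.065.
Ratio = 1.422/1.065 ≈ 1.34.

1.34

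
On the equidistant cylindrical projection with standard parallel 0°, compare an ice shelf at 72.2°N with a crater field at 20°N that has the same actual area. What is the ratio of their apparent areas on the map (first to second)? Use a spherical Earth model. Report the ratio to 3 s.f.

For the equirectangular projection with φ₀ = 0 (plate carrée), h = 1 along meridians and k = sec φ along parallels.
Areal scale at 72.2°: h·k = 1.000 × 3.271 = 3.271.
Areal scale at 20°: h·k = 1.000 × 1.064 = 1.064.
Ratio = 3.271/1.064 ≈ 3.07.

3.07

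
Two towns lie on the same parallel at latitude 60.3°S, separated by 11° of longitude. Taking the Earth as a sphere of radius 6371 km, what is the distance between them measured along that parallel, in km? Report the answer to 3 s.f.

Arc length along a parallel = R cos φ · Δλ (with Δλ in radians).
= 6371 × cos 60.3° × (11° × π/180) = 6371 × 0.4955 × 0.1920 ≈ 606 km.

606 km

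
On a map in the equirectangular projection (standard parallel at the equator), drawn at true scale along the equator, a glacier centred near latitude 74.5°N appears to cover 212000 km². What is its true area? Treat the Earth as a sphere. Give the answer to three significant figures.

Plate carrée maps x = Rλ, y = Rφ. The meridian scale is h = 1 and the parallel scale is k = 1/cos φ = sec φ.
Areal scale = h·k = 1 × sec φ; at 74.5°, h = 1.000, k = 3.742, so h·k = 3.742.
True area = apparent / (areal scale) = 212000 / 3.742 ≈ 56700 km².

56700 km²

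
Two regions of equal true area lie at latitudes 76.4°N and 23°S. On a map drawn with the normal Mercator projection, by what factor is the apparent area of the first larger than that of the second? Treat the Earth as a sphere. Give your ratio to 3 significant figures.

On Mercator, area is exaggerated by sec²φ = 1/cos²φ.
At 76.4°: sec²(76.4°) = 1/0.2351² = 18.09.
At 23°: sec²(23°) = 1/0.9205² = 1.180.
Ratio = 18.09/1.180 = cos²(23°)/cos²(76.4°) ≈ 15.3.

15.3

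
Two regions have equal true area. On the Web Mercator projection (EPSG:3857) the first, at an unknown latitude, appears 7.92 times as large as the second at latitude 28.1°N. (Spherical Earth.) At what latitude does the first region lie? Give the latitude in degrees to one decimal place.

Mercator areal scale is sec²φ, so apparent-area ratio = sec²φ₁ / sec²φ₂ = cos²φ₂ / cos²φ₁.
cos²φ₂ / cos²φ₁ = 7.92  ⇒  cos φ₁ = cos 28.1° / √7.92 = 0.8821/2.814 = 0.3135.
φ₁ = arccos(0.3135) ≈ 71.7°.

71.7°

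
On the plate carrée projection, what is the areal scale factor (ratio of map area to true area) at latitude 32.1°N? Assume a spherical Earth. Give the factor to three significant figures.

In the plate carrée (x = Rλ, y = Rφ), meridians are true-scale (h = 1) and parallels are stretched by k = sec φ.
Areal scale = h·k = 1 × sec φ; at 32.1°, h = 1.000, k = 1.180, so h·k = 1.180.

1.18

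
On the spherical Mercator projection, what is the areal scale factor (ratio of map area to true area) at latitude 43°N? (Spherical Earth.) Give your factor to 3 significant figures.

1.87

Mercator is conformal, so the point scale is isotropic: h = k = sec φ = 1/cos φ.
Areal scale = k² = sec²φ = 1/cos²(43°) = 1/0.7314² = 1.870.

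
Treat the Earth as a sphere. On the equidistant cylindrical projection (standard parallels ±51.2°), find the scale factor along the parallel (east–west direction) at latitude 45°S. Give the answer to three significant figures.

0.886

The equidistant cylindrical projection with φ₀ = 51.2° has h = 1 (meridians true) and k = cos φ₀ / cos φ along parallels.
k = cos 51.2° / cos 45° = 0.6266/0.7071 = 0.8862.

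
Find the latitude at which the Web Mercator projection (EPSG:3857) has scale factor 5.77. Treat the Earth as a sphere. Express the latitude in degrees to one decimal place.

80.0°

Mercator scale is k = sec φ = 1/cos φ.
1/cos φ = 5.77  ⇒  cos φ = 0.1733  ⇒  φ = arccos(0.1733) ≈ 80.0°.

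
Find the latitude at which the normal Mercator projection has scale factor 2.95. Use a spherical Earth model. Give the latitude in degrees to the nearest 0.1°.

Mercator scale is k = sec φ = 1/cos φ.
1/cos φ = 2.95  ⇒  cos φ = 0.3390  ⇒  φ = arccos(0.3390) ≈ 70.2°.

70.2°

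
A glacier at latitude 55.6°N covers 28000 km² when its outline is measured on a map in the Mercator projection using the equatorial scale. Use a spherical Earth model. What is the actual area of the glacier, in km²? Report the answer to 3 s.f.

For Mercator, h = k = sec φ (a conformal cylindrical projection has a single point scale, 1/cos φ).
Areal scale = k² = sec²φ = 1/cos²(55.6°) = 1/0.5650² = 3.133.
True area = apparent / (areal scale) = 28000 / 3.133 ≈ 8940 km².

8940 km²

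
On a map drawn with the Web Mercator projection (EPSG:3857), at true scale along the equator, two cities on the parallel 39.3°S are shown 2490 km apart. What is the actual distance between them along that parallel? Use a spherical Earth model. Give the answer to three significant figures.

The Mercator projection is conformal; its linear scale factor is the same in every direction and equals sec φ = 1/cos φ.
Along the parallel at 39.3°, map distances are exaggerated by k = sec 39.3° = 1.292.
True distance = 2490 / 1.292 = 2490 × cos 39.3° ≈ 1930 km.

1930 km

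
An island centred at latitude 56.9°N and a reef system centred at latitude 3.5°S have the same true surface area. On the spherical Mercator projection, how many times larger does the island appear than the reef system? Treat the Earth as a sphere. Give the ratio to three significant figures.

3.34

Mercator areal scale is sec²φ.
At 56.9°: sec²(56.9°) = 1/0.5461² = 3.353.
At 3.5°: sec²(3.5°) = 1/0.9981² = 1.004.
Ratio = 3.353/1.004 = cos²(3.5°)/cos²(56.9°) ≈ 3.34.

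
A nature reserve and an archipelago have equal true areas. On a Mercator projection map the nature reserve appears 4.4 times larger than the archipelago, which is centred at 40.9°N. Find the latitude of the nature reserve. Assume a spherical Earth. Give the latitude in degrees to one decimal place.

68.9°

For equal true areas on Mercator, apparent areas scale as sec²φ, so the ratio is cos²φ₂ / cos²φ₁.
cos²φ₂ / cos²φ₁ = 4.4  ⇒  cos φ₁ = cos 40.9° / √4.4 = 0.7559/2.098 = 0.3603.
φ₁ = arccos(0.3603) ≈ 68.9°.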